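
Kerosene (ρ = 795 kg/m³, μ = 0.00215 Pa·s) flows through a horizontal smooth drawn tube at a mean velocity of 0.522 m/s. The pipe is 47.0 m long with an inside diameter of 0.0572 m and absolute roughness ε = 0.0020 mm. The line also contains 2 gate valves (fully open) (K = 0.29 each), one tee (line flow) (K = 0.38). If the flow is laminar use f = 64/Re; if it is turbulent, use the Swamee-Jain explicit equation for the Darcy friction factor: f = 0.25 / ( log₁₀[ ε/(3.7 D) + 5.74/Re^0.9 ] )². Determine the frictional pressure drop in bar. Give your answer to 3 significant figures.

ΔP ≈ 0.0279 bar

Reynolds number Re = ρVD/μ = 795 · 0.522 · 0.0572 / 0.00215 = 1.104e+04.
Re > 4000 → turbulent. Relative roughness ε/D = 2e-06/0.0572 = 3.5e-05. Swamee-Jain: f = 0.25/(log₁₀[3.5e-05/3.7 + 5.74/1.104e+04^0.9])² = 0.25/(log₁₀[9.45e-06 + 0.00132])² = 0.25/(-2.877)² = 0.03021.
Total minor-loss coefficient ΣK = 2·0.29 + 1·0.38 = 0.96.
ΔP = [f·L/D + ΣK]·(ρV²/2) = [0.03021·47/0.0572 + 0.96]·(795·0.522²/2) = [24.82 + 0.96]·108.3 = 2793 Pa.
ΔP = 2793 Pa = 0.0279 bar.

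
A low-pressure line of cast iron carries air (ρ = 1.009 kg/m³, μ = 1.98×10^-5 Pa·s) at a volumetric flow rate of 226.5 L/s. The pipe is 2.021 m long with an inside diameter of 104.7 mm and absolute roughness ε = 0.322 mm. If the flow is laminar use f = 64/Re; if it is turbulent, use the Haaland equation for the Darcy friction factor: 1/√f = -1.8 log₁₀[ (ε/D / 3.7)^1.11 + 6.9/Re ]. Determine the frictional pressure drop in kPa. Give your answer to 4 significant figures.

ΔP ≈ 0.1836 kPa

Q = 226.5 L/s = 226.5/1000 = 0.2265 m³/s.
Cross-sectional area A = πD²/4 = π(0.1047)²/4 = 0.00861 m²; mean velocity V = Q/A = 0.2265/0.00861 = 26.31 m/s.
Reynolds number Re = ρVD/μ = 1.009 · 26.31 · 0.1047 / 1.98e-05 = 1.404e+05.
Re > 4000 → turbulent. Relative roughness ε/D = 0.000322/0.1047 = 0.00308. Haaland: 1/√f = -1.8 log₁₀[(0.00308/3.7)^1.11 + 6.9/1.404e+05] = -1.8 log₁₀[0.000381 + 4.92e-05] = 6.06, so f = 0.02723.
Darcy-Weisbach: ΔP = f(L/D)(ρV²/2) = 0.02723·(2.021/0.1047)·(1.009·26.31²/2) = 0.02723·19.3·349.2 = 183.6 Pa.
ΔP = 183.6 Pa = 0.1836 kPa.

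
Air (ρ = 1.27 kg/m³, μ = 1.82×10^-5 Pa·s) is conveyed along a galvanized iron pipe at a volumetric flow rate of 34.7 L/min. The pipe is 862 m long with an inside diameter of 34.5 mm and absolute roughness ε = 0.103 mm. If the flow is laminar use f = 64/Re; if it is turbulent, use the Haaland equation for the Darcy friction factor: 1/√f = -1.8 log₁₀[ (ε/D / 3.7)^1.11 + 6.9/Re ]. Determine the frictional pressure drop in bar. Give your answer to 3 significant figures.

Q = 34.7 L/min = 34.7/60000 = 0.0005783 m³/s.
Cross-sectional area A = πD²/4 = π(0.0345)²/4 = 0.0009348 m²; mean velocity V = Q/A = 0.0005783/0.0009348 = 0.6187 m/s.
Reynolds number Re = ρVD/μ = 1.27 · 0.6187 · 0.0345 / 1.82e-05 = 1489.
Re < 2300 → laminar flow, so f = 64/Re = 64/1489 = 0.04297 (the turbulent correlation is not needed).
Darcy-Weisbach: ΔP = f(L/D)(ρV²/2) = 0.04297·(862/0.0345)·(1.27·0.6187²/2) = 0.04297·2.499e+04·0.243 = 260.9 Pa.
ΔP = 260.9 Pa = 0.00261 bar.

ΔP ≈ 0.00261 bar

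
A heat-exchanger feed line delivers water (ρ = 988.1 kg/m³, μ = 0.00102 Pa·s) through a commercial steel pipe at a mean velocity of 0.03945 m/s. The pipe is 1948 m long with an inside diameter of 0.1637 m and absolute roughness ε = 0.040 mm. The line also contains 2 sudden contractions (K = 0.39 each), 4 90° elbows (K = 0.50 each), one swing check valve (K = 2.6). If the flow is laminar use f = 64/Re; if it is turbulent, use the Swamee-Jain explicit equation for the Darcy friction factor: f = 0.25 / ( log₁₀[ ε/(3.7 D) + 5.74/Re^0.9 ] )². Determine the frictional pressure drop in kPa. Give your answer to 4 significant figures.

ΔP ≈ 0.3311 kPa

Reynolds number Re = ρVD/μ = 988.1 · 0.03945 · 0.1637 / 0.00102 = 6256.
Re > 4000 → turbulent. Relative roughness ε/D = 4e-05/0.1637 = 0.000244. Swamee-Jain: f = 0.25/(log₁₀[0.000244/3.7 + 5.74/6256^0.9])² = 0.25/(log₁₀[6.6e-05 + 0.0022])² = 0.25/(-2.645)² = 0.03574.
Total minor-loss coefficient ΣK = 2·0.39 + 4·0.5 + 1·2.6 = 5.38.
ΔP = [f·L/D + ΣK]·(ρV²/2) = [0.03574·1948/0.1637 + 5.38]·(988.1·0.03945²/2) = [425.3 + 5.38]·0.7689 = 331.1 Pa.
ΔP = 331.1 Pa = 0.3311 kPa.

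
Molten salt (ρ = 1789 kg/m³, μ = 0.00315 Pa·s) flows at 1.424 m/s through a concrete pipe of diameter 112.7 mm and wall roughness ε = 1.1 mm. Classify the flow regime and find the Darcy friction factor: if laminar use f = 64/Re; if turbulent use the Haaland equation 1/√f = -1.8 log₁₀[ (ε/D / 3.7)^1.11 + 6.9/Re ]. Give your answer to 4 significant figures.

f ≈ 0.03829

Re = ρVD/μ = 1789·1.424·0.1127/0.00315 = 9.115e+04.
Re > 4000 → turbulent. ε/D = 0.0011/0.1127 = 0.00976; Haaland: 1/√f = -1.8 log₁₀[0.00137 + 7.57e-05] = 5.11, so f = 0.03829.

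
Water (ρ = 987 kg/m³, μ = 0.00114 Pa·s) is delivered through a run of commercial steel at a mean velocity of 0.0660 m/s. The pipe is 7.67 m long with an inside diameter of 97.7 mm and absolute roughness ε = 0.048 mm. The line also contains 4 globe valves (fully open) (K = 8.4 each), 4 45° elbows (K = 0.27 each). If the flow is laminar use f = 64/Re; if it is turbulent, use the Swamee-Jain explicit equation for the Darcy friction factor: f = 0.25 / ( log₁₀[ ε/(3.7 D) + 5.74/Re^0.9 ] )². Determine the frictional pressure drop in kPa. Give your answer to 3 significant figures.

ΔP ≈ 0.0808 kPa

Reynolds number Re = ρVD/μ = 987 · 0.066 · 0.0977 / 0.00114 = 5583.
Re > 4000 → turbulent. Relative roughness ε/D = 4.8e-05/0.0977 = 0.000491. Swamee-Jain: f = 0.25/(log₁₀[0.000491/3.7 + 5.74/5583^0.9])² = 0.25/(log₁₀[0.000133 + 0.00244])² = 0.25/(-2.59)² = 0.03726.
Total minor-loss coefficient ΣK = 4·8.4 + 4·0.27 = 34.7.
ΔP = [f·L/D + ΣK]·(ρV²/2) = [0.03726·7.67/0.0977 + 34.7]·(987·0.066²/2) = [2.925 + 34.7]·2.15 = 80.84 Pa.
ΔP = 80.84 Pa = 0.0808 kPa.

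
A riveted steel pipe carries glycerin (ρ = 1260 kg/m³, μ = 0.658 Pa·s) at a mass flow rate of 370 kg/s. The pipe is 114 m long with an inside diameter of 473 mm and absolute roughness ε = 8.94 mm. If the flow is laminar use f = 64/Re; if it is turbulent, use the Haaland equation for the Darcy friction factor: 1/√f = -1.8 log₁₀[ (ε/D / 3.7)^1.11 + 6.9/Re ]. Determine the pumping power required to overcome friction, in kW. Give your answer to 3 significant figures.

A = πD²/4 = π(0.473)²/4 = 0.1757 m²; mean velocity V = ṁ/(ρA) = 370/(1260 · 0.1757) = 1.671 m/s.
Reynolds number Re = ρVD/μ = 1260 · 1.671 · 0.473 / 0.658 = 1514.
Re < 2300 → laminar flow, so f = 64/Re = 64/1514 = 0.04228 (the turbulent correlation is not needed).
Darcy-Weisbach: ΔP = f(L/D)(ρV²/2) = 0.04228·(114/0.473)·(1260·1.671²/2) = 0.04228·241·1759 = 1.793e+04 Pa.
Q = ṁ/ρ = 370/1260 = 0.2937 m³/s.
Pumping power P = QΔP = 0.2937·1.793e+04 = 5265 W = 5.27 kW.

P ≈ 5.27 kW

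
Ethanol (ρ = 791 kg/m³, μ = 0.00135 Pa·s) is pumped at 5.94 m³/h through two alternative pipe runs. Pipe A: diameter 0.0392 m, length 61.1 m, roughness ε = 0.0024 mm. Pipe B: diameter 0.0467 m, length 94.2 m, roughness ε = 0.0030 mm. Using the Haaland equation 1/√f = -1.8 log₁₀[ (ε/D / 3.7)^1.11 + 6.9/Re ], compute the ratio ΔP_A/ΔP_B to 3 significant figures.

ΔP_A/ΔP_B ≈ 1.49

Pipe A: V = Q/A = 0.00165/0.001207 = 1.367 m/s; Re = 3.14e+04; ε/D = 6.12e-05; Haaland → f = 0.02319; ΔP_A = f(L/D)(ρV²/2) = 2.672e+04 Pa.
Pipe B: V = Q/A = 0.00165/0.001713 = 0.9633 m/s; Re = 2.636e+04; ε/D = 6.42e-05; Haaland → f = 0.02417; ΔP_B = f(L/D)(ρV²/2) = 1.789e+04 Pa.
ΔP_A/ΔP_B = 2.672e+04/1.789e+04 = 1.49.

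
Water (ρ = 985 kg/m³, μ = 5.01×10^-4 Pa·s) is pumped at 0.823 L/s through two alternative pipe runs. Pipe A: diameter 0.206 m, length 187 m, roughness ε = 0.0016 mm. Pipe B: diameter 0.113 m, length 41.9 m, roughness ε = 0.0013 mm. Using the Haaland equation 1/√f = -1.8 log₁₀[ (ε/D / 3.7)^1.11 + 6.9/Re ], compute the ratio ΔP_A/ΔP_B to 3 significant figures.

ΔP_A/ΔP_B ≈ 0.260

Pipe A: V = Q/A = 0.000823/0.03333 = 0.02469 m/s; Re = 1e+04; ε/D = 7.77e-06; Haaland → f = 0.03089; ΔP_A = f(L/D)(ρV²/2) = 8.421 Pa.
Pipe B: V = Q/A = 0.000823/0.01003 = 0.08206 m/s; Re = 1.823e+04; ε/D = 1.15e-05; Haaland → f = 0.02637; ΔP_B = f(L/D)(ρV²/2) = 32.43 Pa.
ΔP_A/ΔP_B = 8.421/32.43 = 0.260.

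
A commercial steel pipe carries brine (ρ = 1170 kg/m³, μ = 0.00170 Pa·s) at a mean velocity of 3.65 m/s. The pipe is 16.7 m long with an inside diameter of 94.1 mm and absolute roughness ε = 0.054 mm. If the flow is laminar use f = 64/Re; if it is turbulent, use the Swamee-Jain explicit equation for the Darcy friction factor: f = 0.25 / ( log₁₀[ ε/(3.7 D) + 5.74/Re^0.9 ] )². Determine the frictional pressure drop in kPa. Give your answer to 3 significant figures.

Reynolds number Re = ρVD/μ = 1170 · 3.65 · 0.0941 / 0.0017 = 2.364e+05.
Re > 4000 → turbulent. Relative roughness ε/D = 5.4e-05/0.0941 = 0.000574. Swamee-Jain: f = 0.25/(log₁₀[0.000574/3.7 + 5.74/2.364e+05^0.9])² = 0.25/(log₁₀[0.000155 + 8.37e-05])² = 0.25/(-3.622)² = 0.01906.
Darcy-Weisbach: ΔP = f(L/D)(ρV²/2) = 0.01906·(16.7/0.0941)·(1170·3.65²/2) = 0.01906·177.5·7794 = 2.636e+04 Pa.
ΔP = 2.636e+04 Pa = 26.4 kPa.

ΔP ≈ 26.4 kPa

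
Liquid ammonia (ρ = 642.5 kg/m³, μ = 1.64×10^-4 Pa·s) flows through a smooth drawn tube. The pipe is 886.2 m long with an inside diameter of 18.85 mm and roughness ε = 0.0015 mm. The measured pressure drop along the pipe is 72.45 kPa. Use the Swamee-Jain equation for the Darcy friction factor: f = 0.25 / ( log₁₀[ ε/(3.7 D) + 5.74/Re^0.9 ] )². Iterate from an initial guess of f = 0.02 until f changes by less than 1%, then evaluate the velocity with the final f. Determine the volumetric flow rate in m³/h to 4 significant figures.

Rearranging Darcy-Weisbach: V = √(2·ΔP·D/(f·L·ρ)). With ε/D = 1.5e-06/0.01885 = 7.96e-05, iterate starting from f = 0.02:
  f = 0.02 → V = √(2·7.245e+04·0.01885/(0.02·886.2·642.5)) = 0.4897 m/s; Re = ρVD/μ = 3.617e+04; f → 0.02263
  f = 0.02263 → V = 0.4604 m/s; Re = 3.4e+04; f → 0.02295
  f = 0.02295 → V = 0.4572 m/s; Re = 3.376e+04; f → 0.02299
Converged (Δf/f < 1%). With the final f = 0.02299: V = √(2·7.245e+04·0.01885/(0.02299·886.2·642.5)) = 0.4568 m/s.
Q = V·A = 0.4568·(π/4·0.01885²) = 0.0001275 m³/s = 0.4589 m³/h.

Q ≈ 0.4589 m³/h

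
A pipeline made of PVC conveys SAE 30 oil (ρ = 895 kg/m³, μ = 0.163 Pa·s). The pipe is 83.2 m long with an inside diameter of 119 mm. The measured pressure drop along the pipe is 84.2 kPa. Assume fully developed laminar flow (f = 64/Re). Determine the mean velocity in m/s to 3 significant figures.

V ≈ 2.75 m/s

For laminar flow, f = 64/Re with Re = ρVD/μ, so Darcy-Weisbach reduces to ΔP = 32μLV/D². Solving for V: V = ΔP·D²/(32μL) = 8.42e+04·(0.119)²/(32·0.163·83.2) = 2.748 m/s.
Check: Re = ρVD/μ = 895·2.748·0.119/0.163 = 1795 < 2300, so the laminar assumption holds.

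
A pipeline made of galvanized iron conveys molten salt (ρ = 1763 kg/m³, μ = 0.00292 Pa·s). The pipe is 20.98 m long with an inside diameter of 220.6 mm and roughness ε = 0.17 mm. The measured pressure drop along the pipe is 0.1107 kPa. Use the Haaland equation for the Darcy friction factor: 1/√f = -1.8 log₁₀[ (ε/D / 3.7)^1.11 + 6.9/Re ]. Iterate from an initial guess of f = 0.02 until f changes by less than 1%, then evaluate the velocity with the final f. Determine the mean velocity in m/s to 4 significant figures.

V ≈ 0.2297 m/s

Rearranging Darcy-Weisbach: V = √(2·ΔP·D/(f·L·ρ)). With ε/D = 0.00017/0.2206 = 0.000771, iterate starting from f = 0.02:
  f = 0.02 → V = √(2·110.7·0.2206/(0.02·20.98·1763)) = 0.2569 m/s; Re = ρVD/μ = 3.422e+04; f → 0.02453
  f = 0.02453 → V = 0.232 m/s; Re = 3.09e+04; f → 0.02498
  f = 0.02498 → V = 0.2299 m/s; Re = 3.063e+04; f → 0.02502
Converged (Δf/f < 1%). With the final f = 0.02502: V = √(2·110.7·0.2206/(0.02502·20.98·1763)) = 0.2297 m/s.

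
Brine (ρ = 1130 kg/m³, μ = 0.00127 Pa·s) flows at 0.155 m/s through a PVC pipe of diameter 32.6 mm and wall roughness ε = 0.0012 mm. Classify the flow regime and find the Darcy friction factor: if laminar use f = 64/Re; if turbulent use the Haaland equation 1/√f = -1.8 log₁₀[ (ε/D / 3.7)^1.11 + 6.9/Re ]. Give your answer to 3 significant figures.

f ≈ 0.0390

Re = ρVD/μ = 1130·0.155·0.0326/0.00127 = 4496.
Re > 4000 → turbulent. ε/D = 1.2e-06/0.0326 = 3.68e-05; Haaland: 1/√f = -1.8 log₁₀[2.8e-06 + 0.00153] = 5.064, so f = 0.039.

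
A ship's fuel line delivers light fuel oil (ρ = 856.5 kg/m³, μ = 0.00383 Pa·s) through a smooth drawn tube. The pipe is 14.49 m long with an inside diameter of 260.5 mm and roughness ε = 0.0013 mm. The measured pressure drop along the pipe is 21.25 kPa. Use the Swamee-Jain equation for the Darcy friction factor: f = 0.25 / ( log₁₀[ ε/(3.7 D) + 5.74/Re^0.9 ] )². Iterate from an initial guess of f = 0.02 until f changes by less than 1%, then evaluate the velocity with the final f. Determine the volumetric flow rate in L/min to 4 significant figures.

Q ≈ 26210 L/min

Rearranging Darcy-Weisbach: V = √(2·ΔP·D/(f·L·ρ)). With ε/D = 1.3e-06/0.2605 = 4.99e-06, iterate starting from f = 0.02:
  f = 0.02 → V = √(2·2.125e+04·0.2605/(0.02·14.49·856.5)) = 6.679 m/s; Re = ρVD/μ = 3.891e+05; f → 0.01377
  f = 0.01377 → V = 8.05 m/s; Re = 4.689e+05; f → 0.01332
  f = 0.01332 → V = 8.184 m/s; Re = 4.767e+05; f → 0.01328
Converged (Δf/f < 1%). With the final f = 0.01328: V = √(2·2.125e+04·0.2605/(0.01328·14.49·856.5)) = 8.196 m/s.
Q = V·A = 8.196·(π/4·0.2605²) = 0.4368 m³/s = 26210 L/min.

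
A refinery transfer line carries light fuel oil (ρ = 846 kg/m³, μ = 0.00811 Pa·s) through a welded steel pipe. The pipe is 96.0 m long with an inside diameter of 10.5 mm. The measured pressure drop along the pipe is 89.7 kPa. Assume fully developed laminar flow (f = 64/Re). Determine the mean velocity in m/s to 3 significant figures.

V ≈ 0.397 m/s

For laminar flow, f = 64/Re with Re = ρVD/μ, so Darcy-Weisbach reduces to ΔP = 32μLV/D². Solving for V: V = ΔP·D²/(32μL) = 8.97e+04·(0.0105)²/(32·0.00811·96) = 0.3969 m/s.
Check: Re = ρVD/μ = 846·0.3969·0.0105/0.00811 = 434.8 < 2300, so the laminar assumption holds.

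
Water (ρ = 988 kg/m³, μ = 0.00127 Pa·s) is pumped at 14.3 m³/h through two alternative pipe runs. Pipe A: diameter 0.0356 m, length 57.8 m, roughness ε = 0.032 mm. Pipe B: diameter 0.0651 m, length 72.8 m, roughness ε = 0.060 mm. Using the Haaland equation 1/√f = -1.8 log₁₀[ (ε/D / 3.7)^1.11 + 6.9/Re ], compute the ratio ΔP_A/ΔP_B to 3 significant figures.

ΔP_A/ΔP_B ≈ 15.2

Pipe A: V = Q/A = 0.003972/0.0009954 = 3.991 m/s; Re = 1.105e+05; ε/D = 0.000899; Haaland → f = 0.02141; ΔP_A = f(L/D)(ρV²/2) = 2.735e+05 Pa.
Pipe B: V = Q/A = 0.003972/0.003329 = 1.193 m/s; Re = 6.044e+04; ε/D = 0.000922; Haaland → f = 0.02292; ΔP_B = f(L/D)(ρV²/2) = 1.804e+04 Pa.
ΔP_A/ΔP_B = 2.735e+05/1.804e+04 = 15.2.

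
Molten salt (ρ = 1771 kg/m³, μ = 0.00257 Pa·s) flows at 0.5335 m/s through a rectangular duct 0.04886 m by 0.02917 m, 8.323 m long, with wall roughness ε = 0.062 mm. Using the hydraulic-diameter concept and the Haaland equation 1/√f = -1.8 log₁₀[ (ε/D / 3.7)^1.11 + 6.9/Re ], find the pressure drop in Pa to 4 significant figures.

Hydraulic diameter D_h = 4A/P = 4·(0.04886·0.02917)/(2·(0.04886+0.02917)) = 0.005701/0.1561 = 0.03653 m.
Re = ρVD_h/μ = 1771·0.5335·0.03653/0.00257 = 1.343e+04.
ε/D_h = 6.2e-05/0.03653 = 0.0017; Haaland gives 1/√f = -1.8 log₁₀[0.000197+0.000514] = 5.667, so f = 0.03114.
ΔP = f(L/D_h)(ρV²/2) = 0.03114·8.323/0.03653·252 = 1788 Pa.

ΔP ≈ 1788 Pa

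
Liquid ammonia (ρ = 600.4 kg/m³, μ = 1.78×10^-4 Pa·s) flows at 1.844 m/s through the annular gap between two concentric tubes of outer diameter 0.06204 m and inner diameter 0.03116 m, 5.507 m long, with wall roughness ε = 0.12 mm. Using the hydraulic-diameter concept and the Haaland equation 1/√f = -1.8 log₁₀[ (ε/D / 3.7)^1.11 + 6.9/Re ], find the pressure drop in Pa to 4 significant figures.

Hydraulic diameter D_h = 4A/P = D_o - D_i = 0.06204 - 0.03116 = 0.03088 m.
Re = ρVD_h/μ = 600.4·1.844·0.03088/0.000178 = 1.921e+05.
ε/D_h = 0.00012/0.03088 = 0.00389; Haaland gives 1/√f = -1.8 log₁₀[0.000494+3.59e-05] = 5.897, so f = 0.02876.
ΔP = f(L/D_h)(ρV²/2) = 0.02876·5.507/0.03088·1021 = 5236 Pa.

ΔP ≈ 5236 Pa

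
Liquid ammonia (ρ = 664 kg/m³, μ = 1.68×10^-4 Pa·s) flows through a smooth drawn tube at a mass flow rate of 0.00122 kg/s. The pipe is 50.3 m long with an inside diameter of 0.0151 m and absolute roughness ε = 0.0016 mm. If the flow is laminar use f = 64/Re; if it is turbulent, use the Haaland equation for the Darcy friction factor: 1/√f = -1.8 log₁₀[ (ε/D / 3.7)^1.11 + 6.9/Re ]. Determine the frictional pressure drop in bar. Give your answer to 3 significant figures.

ΔP ≈ 1.22×10^-4 bar

A = πD²/4 = π(0.0151)²/4 = 0.0001791 m²; mean velocity V = ṁ/(ρA) = 0.00122/(664 · 0.0001791) = 0.01026 m/s.
Reynolds number Re = ρVD/μ = 664 · 0.01026 · 0.0151 / 0.000168 = 612.3.
Re < 2300 → laminar flow, so f = 64/Re = 64/612.3 = 0.1045 (the turbulent correlation is not needed).
Darcy-Weisbach: ΔP = f(L/D)(ρV²/2) = 0.1045·(50.3/0.0151)·(664·0.01026²/2) = 0.1045·3331·0.03495 = 12.17 Pa.
ΔP = 12.17 Pa = 1.22×10^-4 bar.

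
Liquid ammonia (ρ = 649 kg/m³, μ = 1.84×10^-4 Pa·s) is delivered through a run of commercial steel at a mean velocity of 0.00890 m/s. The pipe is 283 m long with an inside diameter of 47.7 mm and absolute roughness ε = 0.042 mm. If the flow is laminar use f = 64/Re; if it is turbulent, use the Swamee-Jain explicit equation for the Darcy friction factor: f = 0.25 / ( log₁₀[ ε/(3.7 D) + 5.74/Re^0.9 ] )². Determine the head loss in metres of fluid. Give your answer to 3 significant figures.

h_f ≈ 0.00102 m

Reynolds number Re = ρVD/μ = 649 · 0.0089 · 0.0477 / 0.000184 = 1497.
Re < 2300 → laminar flow, so f = 64/Re = 64/1497 = 0.04274 (the turbulent correlation is not needed).
Darcy-Weisbach: ΔP = f(L/D)(ρV²/2) = 0.04274·(283/0.0477)·(649·0.0089²/2) = 0.04274·5933·0.0257 = 6.518 Pa.
Head loss h_f = ΔP/(ρg) = 6.518/(649·9.81) = 0.00102 m.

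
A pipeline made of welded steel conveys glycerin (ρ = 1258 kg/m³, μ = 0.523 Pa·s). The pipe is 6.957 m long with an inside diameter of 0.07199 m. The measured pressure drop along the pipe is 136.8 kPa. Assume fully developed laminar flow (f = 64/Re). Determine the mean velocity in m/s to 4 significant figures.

For laminar flow, f = 64/Re with Re = ρVD/μ, so Darcy-Weisbach reduces to ΔP = 32μLV/D². Solving for V: V = ΔP·D²/(32μL) = 1.368e+05·(0.07199)²/(32·0.523·6.957) = 6.089 m/s.
Check: Re = ρVD/μ = 1258·6.089·0.07199/0.523 = 1054 < 2300, so the laminar assumption holds.

V ≈ 6.089 m/s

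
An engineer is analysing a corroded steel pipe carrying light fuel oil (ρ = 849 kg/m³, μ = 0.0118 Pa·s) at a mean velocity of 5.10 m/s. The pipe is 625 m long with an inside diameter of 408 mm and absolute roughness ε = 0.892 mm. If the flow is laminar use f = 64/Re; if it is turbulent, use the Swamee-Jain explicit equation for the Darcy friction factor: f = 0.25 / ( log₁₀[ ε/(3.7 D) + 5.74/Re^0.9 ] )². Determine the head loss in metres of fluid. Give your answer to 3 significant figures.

Reynolds number Re = ρVD/μ = 849 · 5.1 · 0.408 / 0.0118 = 1.497e+05.
Re > 4000 → turbulent. Relative roughness ε/D = 0.000892/0.408 = 0.00219. Swamee-Jain: f = 0.25/(log₁₀[0.00219/3.7 + 5.74/1.497e+05^0.9])² = 0.25/(log₁₀[0.000591 + 0.000126])² = 0.25/(-3.144)² = 0.02528.
Darcy-Weisbach: ΔP = f(L/D)(ρV²/2) = 0.02528·(625/0.408)·(849·5.1²/2) = 0.02528·1532·1.104e+04 = 4.277e+05 Pa.
Head loss h_f = ΔP/(ρg) = 4.277e+05/(849·9.81) = 51.3 m.

h_f ≈ 51.3 m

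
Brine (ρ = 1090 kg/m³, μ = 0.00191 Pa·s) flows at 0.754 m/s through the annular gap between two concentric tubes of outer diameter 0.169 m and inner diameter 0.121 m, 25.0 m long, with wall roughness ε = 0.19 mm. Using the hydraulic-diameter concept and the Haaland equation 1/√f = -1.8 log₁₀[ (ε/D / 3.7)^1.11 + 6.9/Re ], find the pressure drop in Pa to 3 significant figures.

ΔP ≈ 5260 Pa

Hydraulic diameter D_h = 4A/P = D_o - D_i = 0.169 - 0.121 = 0.048 m.
Re = ρVD_h/μ = 1090·0.754·0.048/0.00191 = 2.065e+04.
ε/D_h = 0.00019/0.048 = 0.00396; Haaland gives 1/√f = -1.8 log₁₀[0.000504+0.000334] = 5.538, so f = 0.03261.
ΔP = f(L/D_h)(ρV²/2) = 0.03261·25/0.048·309.8 = 5262 Pa.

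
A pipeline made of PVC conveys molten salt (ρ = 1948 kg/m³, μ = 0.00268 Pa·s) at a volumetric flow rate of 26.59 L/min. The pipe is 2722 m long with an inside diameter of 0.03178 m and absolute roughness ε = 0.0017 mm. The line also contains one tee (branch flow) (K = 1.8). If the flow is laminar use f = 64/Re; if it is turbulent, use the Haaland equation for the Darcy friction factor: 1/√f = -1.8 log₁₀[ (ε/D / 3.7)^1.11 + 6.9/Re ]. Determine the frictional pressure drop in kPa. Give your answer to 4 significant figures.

Q = 26.59 L/min = 26.59/60000 = 0.0004432 m³/s.
Cross-sectional area A = πD²/4 = π(0.03178)²/4 = 0.0007932 m²; mean velocity V = Q/A = 0.0004432/0.0007932 = 0.5587 m/s.
Reynolds number Re = ρVD/μ = 1948 · 0.5587 · 0.03178 / 0.00268 = 1.291e+04.
Re > 4000 → turbulent. Relative roughness ε/D = 1.7e-06/0.03178 = 5.35e-05. Haaland: 1/√f = -1.8 log₁₀[(5.35e-05/3.7)^1.11 + 6.9/1.291e+04] = -1.8 log₁₀[4.24e-06 + 0.000535] = 5.883, so f = 0.02889.
Total minor-loss coefficient ΣK = 1·1.8 = 1.8.
ΔP = [f·L/D + ΣK]·(ρV²/2) = [0.02889·2722/0.03178 + 1.8]·(1948·0.5587²/2) = [2475 + 1.8]·304 = 7.528e+05 Pa.
ΔP = 7.528e+05 Pa = 752.8 kPa.

ΔP ≈ 752.8 kPa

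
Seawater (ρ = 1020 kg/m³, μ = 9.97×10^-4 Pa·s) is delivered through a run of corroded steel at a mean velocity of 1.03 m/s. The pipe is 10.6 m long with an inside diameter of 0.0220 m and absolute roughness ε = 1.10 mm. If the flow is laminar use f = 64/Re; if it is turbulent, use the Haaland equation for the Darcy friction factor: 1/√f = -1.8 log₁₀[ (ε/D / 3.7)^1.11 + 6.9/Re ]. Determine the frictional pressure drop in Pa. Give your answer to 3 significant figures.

Reynolds number Re = ρVD/μ = 1020 · 1.03 · 0.022 / 0.000997 = 2.318e+04.
Re > 4000 → turbulent. Relative roughness ε/D = 0.0011/0.022 = 0.05. Haaland: 1/√f = -1.8 log₁₀[(0.05/3.7)^1.11 + 6.9/2.318e+04] = -1.8 log₁₀[0.00842 + 0.000298] = 3.708, so f = 0.07275.
Darcy-Weisbach: ΔP = f(L/D)(ρV²/2) = 0.07275·(10.6/0.022)·(1020·1.03²/2) = 0.07275·481.8·541.1 = 1.896e+04 Pa.

ΔP ≈ 19000 Pa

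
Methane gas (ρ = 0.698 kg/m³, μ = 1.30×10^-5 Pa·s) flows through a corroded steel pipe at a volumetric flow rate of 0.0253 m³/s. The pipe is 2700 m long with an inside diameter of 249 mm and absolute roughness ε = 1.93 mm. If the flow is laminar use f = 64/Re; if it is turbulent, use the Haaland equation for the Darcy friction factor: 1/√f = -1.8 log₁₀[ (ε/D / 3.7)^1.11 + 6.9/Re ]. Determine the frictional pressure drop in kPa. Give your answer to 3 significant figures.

Cross-sectional area A = πD²/4 = π(0.249)²/4 = 0.0487 m²; mean velocity V = Q/A = 0.0253/0.0487 = 0.5196 m/s.
Reynolds number Re = ρVD/μ = 0.698 · 0.5196 · 0.249 / 1.3e-05 = 6946.
Re > 4000 → turbulent. Relative roughness ε/D = 0.00193/0.249 = 0.00775. Haaland: 1/√f = -1.8 log₁₀[(0.00775/3.7)^1.11 + 6.9/6946] = -1.8 log₁₀[0.00106 + 0.000993] = 4.836, so f = 0.04275.
Darcy-Weisbach: ΔP = f(L/D)(ρV²/2) = 0.04275·(2700/0.249)·(0.698·0.5196²/2) = 0.04275·1.084e+04·0.09421 = 43.67 Pa.
ΔP = 43.67 Pa = 0.0437 kPa.

ΔP ≈ 0.0437 kPa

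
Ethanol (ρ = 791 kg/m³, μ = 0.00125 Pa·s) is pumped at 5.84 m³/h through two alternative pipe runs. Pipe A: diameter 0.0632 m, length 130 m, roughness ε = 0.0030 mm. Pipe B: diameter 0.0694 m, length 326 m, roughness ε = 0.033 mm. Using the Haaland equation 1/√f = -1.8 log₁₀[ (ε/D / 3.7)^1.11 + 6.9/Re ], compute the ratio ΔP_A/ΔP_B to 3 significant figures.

ΔP_A/ΔP_B ≈ 0.604

Pipe A: V = Q/A = 0.001622/0.003137 = 0.5171 m/s; Re = 2.068e+04; ε/D = 4.75e-05; Haaland → f = 0.0256; ΔP_A = f(L/D)(ρV²/2) = 5570 Pa.
Pipe B: V = Q/A = 0.001622/0.003783 = 0.4288 m/s; Re = 1.883e+04; ε/D = 0.000476; Haaland → f = 0.02697; ΔP_B = f(L/D)(ρV²/2) = 9216 Pa.
ΔP_A/ΔP_B = 5570/9216 = 0.604.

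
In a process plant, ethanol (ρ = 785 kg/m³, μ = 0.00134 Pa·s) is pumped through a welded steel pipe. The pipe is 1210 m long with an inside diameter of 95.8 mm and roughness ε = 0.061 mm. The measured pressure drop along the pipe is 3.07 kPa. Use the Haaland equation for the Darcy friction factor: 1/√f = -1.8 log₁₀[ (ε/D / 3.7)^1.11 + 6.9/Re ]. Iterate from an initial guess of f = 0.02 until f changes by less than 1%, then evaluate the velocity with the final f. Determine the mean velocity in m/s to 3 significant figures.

V ≈ 0.135 m/s

Rearranging Darcy-Weisbach: V = √(2·ΔP·D/(f·L·ρ)). With ε/D = 6.1e-05/0.0958 = 0.000637, iterate starting from f = 0.02:
  f = 0.02 → V = √(2·3070·0.0958/(0.02·1210·785)) = 0.176 m/s; Re = ρVD/μ = 9875; f → 0.03178
  f = 0.03178 → V = 0.1396 m/s; Re = 7834; f → 0.03376
  f = 0.03376 → V = 0.1354 m/s; Re = 7601; f → 0.03403
Converged (Δf/f < 1%). With the final f = 0.03403: V = √(2·3070·0.0958/(0.03403·1210·785)) = 0.1349 m/s.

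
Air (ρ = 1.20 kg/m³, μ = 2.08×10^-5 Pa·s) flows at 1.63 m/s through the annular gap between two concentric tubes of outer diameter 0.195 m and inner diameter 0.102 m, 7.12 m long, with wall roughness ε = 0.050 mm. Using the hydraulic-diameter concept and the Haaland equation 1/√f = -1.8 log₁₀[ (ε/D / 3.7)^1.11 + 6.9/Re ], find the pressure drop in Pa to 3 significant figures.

Hydraulic diameter D_h = 4A/P = D_o - D_i = 0.195 - 0.102 = 0.093 m.
Re = ρVD_h/μ = 1.2·1.63·0.093/2.08e-05 = 8746.
ε/D_h = 5e-05/0.093 = 0.000538; Haaland gives 1/√f = -1.8 log₁₀[5.5e-05+0.000789] = 5.533, so f = 0.03267.
ΔP = f(L/D_h)(ρV²/2) = 0.03267·7.12/0.093·1.594 = 3.987 Pa.

ΔP ≈ 3.99 Pa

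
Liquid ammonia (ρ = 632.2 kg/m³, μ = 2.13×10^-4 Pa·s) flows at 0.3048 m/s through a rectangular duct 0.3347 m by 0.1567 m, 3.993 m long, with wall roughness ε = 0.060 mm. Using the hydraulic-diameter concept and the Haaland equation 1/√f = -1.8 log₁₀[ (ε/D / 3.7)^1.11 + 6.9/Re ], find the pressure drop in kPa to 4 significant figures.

Hydraulic diameter D_h = 4A/P = 4·(0.3347·0.1567)/(2·(0.3347+0.1567)) = 0.2098/0.9828 = 0.2135 m.
Re = ρVD_h/μ = 632.2·0.3048·0.2135/0.000213 = 1.931e+05.
ε/D_h = 6e-05/0.2135 = 0.000281; Haaland gives 1/√f = -1.8 log₁₀[2.68e-05+3.57e-05] = 7.568, so f = 0.01746.
ΔP = f(L/D_h)(ρV²/2) = 0.01746·3.993/0.2135·29.37 = 9.592 Pa.
ΔP = 0.009592 kPa.

ΔP ≈ 0.009592 kPa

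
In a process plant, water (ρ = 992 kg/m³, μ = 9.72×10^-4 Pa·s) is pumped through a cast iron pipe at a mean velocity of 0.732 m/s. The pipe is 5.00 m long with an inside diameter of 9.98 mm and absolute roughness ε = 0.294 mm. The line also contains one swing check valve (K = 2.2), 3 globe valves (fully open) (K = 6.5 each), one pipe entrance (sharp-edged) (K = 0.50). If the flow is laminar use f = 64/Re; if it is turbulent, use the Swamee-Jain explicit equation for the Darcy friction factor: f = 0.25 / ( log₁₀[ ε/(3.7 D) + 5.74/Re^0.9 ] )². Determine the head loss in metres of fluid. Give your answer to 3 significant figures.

h_f ≈ 1.46 m

Reynolds number Re = ρVD/μ = 992 · 0.732 · 0.00998 / 0.000972 = 7456.
Re > 4000 → turbulent. Relative roughness ε/D = 0.000294/0.00998 = 0.0295. Swamee-Jain: f = 0.25/(log₁₀[0.0295/3.7 + 5.74/7456^0.9])² = 0.25/(log₁₀[0.00796 + 0.00188])² = 0.25/(-2.007)² = 0.06206.
Total minor-loss coefficient ΣK = 1·2.2 + 3·6.5 + 1·0.5 = 22.2.
ΔP = [f·L/D + ΣK]·(ρV²/2) = [0.06206·5/0.00998 + 22.2]·(992·0.732²/2) = [31.09 + 22.2]·265.8 = 1.416e+04 Pa.
Head loss h_f = ΔP/(ρg) = 1.416e+04/(992·9.81) = 1.46 m.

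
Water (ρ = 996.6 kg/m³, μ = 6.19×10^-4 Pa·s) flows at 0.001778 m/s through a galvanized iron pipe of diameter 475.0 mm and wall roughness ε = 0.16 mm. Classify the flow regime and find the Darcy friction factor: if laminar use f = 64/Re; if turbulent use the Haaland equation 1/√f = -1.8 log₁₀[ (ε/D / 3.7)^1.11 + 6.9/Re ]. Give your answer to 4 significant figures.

Re = ρVD/μ = 996.6·0.001778·0.475/0.000619 = 1360.
Re < 2300 → laminar, so f = 64/Re = 0.04707 (roughness is irrelevant in laminar flow).

f ≈ 0.04707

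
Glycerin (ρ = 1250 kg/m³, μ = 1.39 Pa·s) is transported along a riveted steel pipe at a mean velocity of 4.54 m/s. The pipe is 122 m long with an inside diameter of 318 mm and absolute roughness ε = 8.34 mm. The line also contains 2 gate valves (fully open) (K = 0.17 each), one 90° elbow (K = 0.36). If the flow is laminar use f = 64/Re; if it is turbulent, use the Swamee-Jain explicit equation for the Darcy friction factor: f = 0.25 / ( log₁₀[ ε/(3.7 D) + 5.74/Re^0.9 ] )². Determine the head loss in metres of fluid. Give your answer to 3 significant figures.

h_f ≈ 20.6 m

Reynolds number Re = ρVD/μ = 1250 · 4.54 · 0.318 / 1.39 = 1298.
Re < 2300 → laminar flow, so f = 64/Re = 64/1298 = 0.04929 (the turbulent correlation is not needed).
Total minor-loss coefficient ΣK = 2·0.17 + 1·0.36 = 0.7.
ΔP = [f·L/D + ΣK]·(ρV²/2) = [0.04929·122/0.318 + 0.7]·(1250·4.54²/2) = [18.91 + 0.7]·1.288e+04 = 2.526e+05 Pa.
Head loss h_f = ΔP/(ρg) = 2.526e+05/(1250·9.81) = 20.6 m.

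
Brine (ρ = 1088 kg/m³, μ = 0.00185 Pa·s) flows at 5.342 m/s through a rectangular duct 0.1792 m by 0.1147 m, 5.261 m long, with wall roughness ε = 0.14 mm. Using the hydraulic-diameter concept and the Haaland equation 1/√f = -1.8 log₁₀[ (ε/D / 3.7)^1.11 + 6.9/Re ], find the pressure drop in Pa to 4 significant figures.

ΔP ≈ 11840 Pa

Hydraulic diameter D_h = 4A/P = 4·(0.1792·0.1147)/(2·(0.1792+0.1147)) = 0.08222/0.5878 = 0.1399 m.
Re = ρVD_h/μ = 1088·5.342·0.1399/0.00185 = 4.394e+05.
ε/D_h = 0.00014/0.1399 = 0.001; Haaland gives 1/√f = -1.8 log₁₀[0.00011+1.57e-05] = 7.024, so f = 0.02027.
ΔP = f(L/D_h)(ρV²/2) = 0.02027·5.261/0.1399·1.552e+04 = 1.184e+04 Pa.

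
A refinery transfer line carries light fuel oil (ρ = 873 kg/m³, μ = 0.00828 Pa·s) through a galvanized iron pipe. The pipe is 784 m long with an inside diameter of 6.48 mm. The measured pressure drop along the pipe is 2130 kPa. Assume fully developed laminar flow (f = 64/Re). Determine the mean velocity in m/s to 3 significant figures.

For laminar flow, f = 64/Re with Re = ρVD/μ, so Darcy-Weisbach reduces to ΔP = 32μLV/D². Solving for V: V = ΔP·D²/(32μL) = 2.13e+06·(0.00648)²/(32·0.00828·784) = 0.4306 m/s.
Check: Re = ρVD/μ = 873·0.4306·0.00648/0.00828 = 294.2 < 2300, so the laminar assumption holds.

V ≈ 0.431 m/s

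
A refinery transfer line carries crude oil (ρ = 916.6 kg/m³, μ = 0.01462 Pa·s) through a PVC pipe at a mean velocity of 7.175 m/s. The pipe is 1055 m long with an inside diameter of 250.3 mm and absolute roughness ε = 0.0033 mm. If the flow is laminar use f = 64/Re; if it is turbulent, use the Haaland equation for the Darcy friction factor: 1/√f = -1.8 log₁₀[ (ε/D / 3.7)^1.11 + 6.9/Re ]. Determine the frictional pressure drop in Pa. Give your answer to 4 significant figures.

Reynolds number Re = ρVD/μ = 916.6 · 7.175 · 0.2503 / 0.0146 = 1.126e+05.
Re > 4000 → turbulent. Relative roughness ε/D = 3.3e-06/0.2503 = 1.32e-05. Haaland: 1/√f = -1.8 log₁₀[(1.32e-05/3.7)^1.11 + 6.9/1.126e+05] = -1.8 log₁₀[8.97e-07 + 6.13e-05] = 7.571, so f = 0.01744.
Darcy-Weisbach: ΔP = f(L/D)(ρV²/2) = 0.01744·(1055/0.2503)·(916.6·7.175²/2) = 0.01744·4215·2.359e+04 = 1.735e+06 Pa.

ΔP ≈ 1735000 Pa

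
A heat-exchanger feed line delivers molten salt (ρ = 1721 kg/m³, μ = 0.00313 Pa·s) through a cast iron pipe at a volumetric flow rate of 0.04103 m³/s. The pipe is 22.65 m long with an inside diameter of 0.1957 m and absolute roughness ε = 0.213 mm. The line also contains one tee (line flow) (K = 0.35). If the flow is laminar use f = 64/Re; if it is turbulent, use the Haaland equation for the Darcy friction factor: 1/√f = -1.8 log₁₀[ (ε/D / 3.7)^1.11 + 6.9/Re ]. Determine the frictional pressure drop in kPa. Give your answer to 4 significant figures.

ΔP ≈ 4.570 kPa

Cross-sectional area A = πD²/4 = π(0.1957)²/4 = 0.03008 m²; mean velocity V = Q/A = 0.04103/0.03008 = 1.364 m/s.
Reynolds number Re = ρVD/μ = 1721 · 1.364 · 0.1957 / 0.00313 = 1.468e+05.
Re > 4000 → turbulent. Relative roughness ε/D = 0.000213/0.1957 = 0.00109. Haaland: 1/√f = -1.8 log₁₀[(0.00109/3.7)^1.11 + 6.9/1.468e+05] = -1.8 log₁₀[0.00012 + 4.7e-05] = 6.798, so f = 0.02164.
Total minor-loss coefficient ΣK = 1·0.35 = 0.35.
ΔP = [f·L/D + ΣK]·(ρV²/2) = [0.02164·22.65/0.1957 + 0.35]·(1721·1.364²/2) = [2.505 + 0.35]·1601 = 4570 Pa.
ΔP = 4570 Pa = 4.570 kPa.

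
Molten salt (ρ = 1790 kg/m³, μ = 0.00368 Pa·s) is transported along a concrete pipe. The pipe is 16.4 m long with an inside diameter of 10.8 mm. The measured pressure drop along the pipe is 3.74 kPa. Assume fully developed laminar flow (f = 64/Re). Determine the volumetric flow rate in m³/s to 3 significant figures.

For laminar flow, f = 64/Re with Re = ρVD/μ, so Darcy-Weisbach reduces to ΔP = 32μLV/D². Solving for V: V = ΔP·D²/(32μL) = 3740·(0.0108)²/(32·0.00368·16.4) = 0.2259 m/s.
Check: Re = ρVD/μ = 1790·0.2259·0.0108/0.00368 = 1187 < 2300, so the laminar assumption holds.
Q = V·A = 0.2259·(π/4·0.0108²) = 2.069e-05 m³/s = 2.07×10^-5 m³/s.

Q ≈ 2.07×10^-5 m³/s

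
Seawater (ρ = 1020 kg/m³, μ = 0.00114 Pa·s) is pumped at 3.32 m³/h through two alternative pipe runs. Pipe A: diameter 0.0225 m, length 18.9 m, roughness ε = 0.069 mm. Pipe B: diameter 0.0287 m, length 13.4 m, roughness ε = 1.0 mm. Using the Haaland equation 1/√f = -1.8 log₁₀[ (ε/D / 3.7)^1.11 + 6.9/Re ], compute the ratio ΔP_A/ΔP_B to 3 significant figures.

ΔP_A/ΔP_B ≈ 2.21

Pipe A: V = Q/A = 0.0009222/0.0003976 = 2.319 m/s; Re = 4.669e+04; ε/D = 0.00307; Haaland → f = 0.02873; ΔP_A = f(L/D)(ρV²/2) = 6.621e+04 Pa.
Pipe B: V = Q/A = 0.0009222/0.0006469 = 1.426 m/s; Re = 3.661e+04; ε/D = 0.0348; Haaland → f = 0.06181; ΔP_B = f(L/D)(ρV²/2) = 2.991e+04 Pa.
ΔP_A/ΔP_B = 6.621e+04/2.991e+04 = 2.21.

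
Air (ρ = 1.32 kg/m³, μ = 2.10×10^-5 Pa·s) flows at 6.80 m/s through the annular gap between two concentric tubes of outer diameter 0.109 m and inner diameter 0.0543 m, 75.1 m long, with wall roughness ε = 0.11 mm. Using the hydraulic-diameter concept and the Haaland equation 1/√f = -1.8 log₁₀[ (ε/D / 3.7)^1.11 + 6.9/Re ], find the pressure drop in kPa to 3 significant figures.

Hydraulic diameter D_h = 4A/P = D_o - D_i = 0.109 - 0.0543 = 0.0547 m.
Re = ρVD_h/μ = 1.32·6.8·0.0547/2.1e-05 = 2.338e+04.
ε/D_h = 0.00011/0.0547 = 0.00201; Haaland gives 1/√f = -1.8 log₁₀[0.000238+0.000295] = 5.892, so f = 0.0288.
ΔP = f(L/D_h)(ρV²/2) = 0.0288·75.1/0.0547·30.52 = 1207 Pa.
ΔP = 1.21 kPa.

ΔP ≈ 1.21 kPa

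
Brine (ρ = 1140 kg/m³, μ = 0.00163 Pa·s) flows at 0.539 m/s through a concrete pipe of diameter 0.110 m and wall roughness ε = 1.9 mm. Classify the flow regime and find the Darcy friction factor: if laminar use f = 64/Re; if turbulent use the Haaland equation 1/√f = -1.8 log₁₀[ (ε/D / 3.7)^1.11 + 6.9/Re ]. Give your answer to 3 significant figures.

Re = ρVD/μ = 1140·0.539·0.11/0.00163 = 4.147e+04.
Re > 4000 → turbulent. ε/D = 0.0019/0.11 = 0.0173; Haaland: 1/√f = -1.8 log₁₀[0.00259 + 0.000166] = 4.608, so f = 0.04709.

f ≈ 0.0471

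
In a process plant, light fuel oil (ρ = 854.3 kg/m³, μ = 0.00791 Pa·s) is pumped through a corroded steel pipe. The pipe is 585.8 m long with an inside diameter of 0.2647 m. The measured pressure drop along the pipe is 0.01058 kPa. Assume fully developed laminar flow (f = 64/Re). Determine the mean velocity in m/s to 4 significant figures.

V ≈ 0.004999 m/s

For laminar flow, f = 64/Re with Re = ρVD/μ, so Darcy-Weisbach reduces to ΔP = 32μLV/D². Solving for V: V = ΔP·D²/(32μL) = 10.58·(0.2647)²/(32·0.00791·585.8) = 0.004999 m/s.
Check: Re = ρVD/μ = 854.3·0.004999·0.2647/0.00791 = 142.9 < 2300, so the laminar assumption holds.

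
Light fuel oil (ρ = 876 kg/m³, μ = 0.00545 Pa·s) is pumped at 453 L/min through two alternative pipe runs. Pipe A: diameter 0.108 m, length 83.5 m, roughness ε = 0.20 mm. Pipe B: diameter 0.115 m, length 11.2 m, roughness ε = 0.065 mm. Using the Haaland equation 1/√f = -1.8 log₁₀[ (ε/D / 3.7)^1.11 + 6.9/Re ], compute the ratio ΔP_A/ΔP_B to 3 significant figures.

ΔP_A/ΔP_B ≈ 10.8

Pipe A: V = Q/A = 0.00755/0.009161 = 0.8242 m/s; Re = 1.431e+04; ε/D = 0.00185; Haaland → f = 0.031; ΔP_A = f(L/D)(ρV²/2) = 7130 Pa.
Pipe B: V = Q/A = 0.00755/0.01039 = 0.7269 m/s; Re = 1.344e+04; ε/D = 0.000565; Haaland → f = 0.02935; ΔP_B = f(L/D)(ρV²/2) = 661.5 Pa.
ΔP_A/ΔP_B = 7130/661.5 = 10.8.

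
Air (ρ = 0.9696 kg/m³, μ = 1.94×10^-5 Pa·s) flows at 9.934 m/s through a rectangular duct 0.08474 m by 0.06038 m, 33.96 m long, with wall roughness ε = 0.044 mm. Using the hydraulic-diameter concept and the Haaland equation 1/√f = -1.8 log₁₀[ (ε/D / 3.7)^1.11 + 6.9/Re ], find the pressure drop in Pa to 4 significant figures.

ΔP ≈ 554.3 Pa

Hydraulic diameter D_h = 4A/P = 4·(0.08474·0.06038)/(2·(0.08474+0.06038)) = 0.02047/0.2902 = 0.07052 m.
Re = ρVD_h/μ = 0.9696·9.934·0.07052/1.94e-05 = 3.501e+04.
ε/D_h = 4.4e-05/0.07052 = 0.000624; Haaland gives 1/√f = -1.8 log₁₀[6.49e-05+0.000197] = 6.447, so f = 0.02406.
ΔP = f(L/D_h)(ρV²/2) = 0.02406·33.96/0.07052·47.84 = 554.3 Pa.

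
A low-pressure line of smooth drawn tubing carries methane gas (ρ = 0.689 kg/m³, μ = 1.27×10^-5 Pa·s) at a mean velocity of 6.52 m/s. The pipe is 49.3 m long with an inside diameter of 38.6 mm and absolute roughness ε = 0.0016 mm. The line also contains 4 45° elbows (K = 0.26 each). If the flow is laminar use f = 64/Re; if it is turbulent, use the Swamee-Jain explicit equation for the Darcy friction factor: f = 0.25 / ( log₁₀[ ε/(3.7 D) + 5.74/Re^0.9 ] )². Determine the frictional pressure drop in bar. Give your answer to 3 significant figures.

ΔP ≈ 0.00550 bar

Reynolds number Re = ρVD/μ = 0.689 · 6.52 · 0.0386 / 1.27e-05 = 1.365e+04.
Re > 4000 → turbulent. Relative roughness ε/D = 1.6e-06/0.0386 = 4.15e-05. Swamee-Jain: f = 0.25/(log₁₀[4.15e-05/3.7 + 5.74/1.365e+04^0.9])² = 0.25/(log₁₀[1.12e-05 + 0.00109])² = 0.25/(-2.958)² = 0.02857.
Total minor-loss coefficient ΣK = 4·0.26 = 1.04.
ΔP = [f·L/D + ΣK]·(ρV²/2) = [0.02857·49.3/0.0386 + 1.04]·(0.689·6.52²/2) = [36.48 + 1.04]·14.64 = 549.5 Pa.
ΔP = 549.5 Pa = 0.00550 bar.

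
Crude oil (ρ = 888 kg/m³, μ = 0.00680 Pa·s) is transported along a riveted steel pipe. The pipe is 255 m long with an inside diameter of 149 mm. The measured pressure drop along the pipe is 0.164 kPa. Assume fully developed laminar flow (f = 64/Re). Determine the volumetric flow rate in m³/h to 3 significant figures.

For laminar flow, f = 64/Re with Re = ρVD/μ, so Darcy-Weisbach reduces to ΔP = 32μLV/D². Solving for V: V = ΔP·D²/(32μL) = 164·(0.149)²/(32·0.0068·255) = 0.06562 m/s.
Check: Re = ρVD/μ = 888·0.06562·0.149/0.0068 = 1277 < 2300, so the laminar assumption holds.
Q = V·A = 0.06562·(π/4·0.149²) = 0.001144 m³/s = 4.12 m³/h.

Q ≈ 4.12 m³/h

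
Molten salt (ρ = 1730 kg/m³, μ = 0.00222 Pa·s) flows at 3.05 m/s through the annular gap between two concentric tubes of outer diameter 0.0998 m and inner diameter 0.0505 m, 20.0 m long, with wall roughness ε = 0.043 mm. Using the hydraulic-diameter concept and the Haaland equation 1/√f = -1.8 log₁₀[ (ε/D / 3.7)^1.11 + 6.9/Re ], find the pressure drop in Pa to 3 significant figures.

ΔP ≈ 69200 Pa

Hydraulic diameter D_h = 4A/P = D_o - D_i = 0.0998 - 0.0505 = 0.0493 m.
Re = ρVD_h/μ = 1730·3.05·0.0493/0.00222 = 1.172e+05.
ε/D_h = 4.3e-05/0.0493 = 0.000872; Haaland gives 1/√f = -1.8 log₁₀[9.41e-05+5.89e-05] = 6.868, so f = 0.0212.
ΔP = f(L/D_h)(ρV²/2) = 0.0212·20/0.0493·8047 = 6.921e+04 Pa.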